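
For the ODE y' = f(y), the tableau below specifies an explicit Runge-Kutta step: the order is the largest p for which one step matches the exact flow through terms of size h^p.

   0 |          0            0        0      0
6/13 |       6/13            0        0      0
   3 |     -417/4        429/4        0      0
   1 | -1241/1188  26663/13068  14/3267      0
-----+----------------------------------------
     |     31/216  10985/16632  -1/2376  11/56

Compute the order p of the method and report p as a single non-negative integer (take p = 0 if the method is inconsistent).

b = (31/216, 10985/16632, -1/2376, 11/56)
c = (0, 6/13, 3, 1)
Ac = (0, 0, 99/2, 21/22)
Σ b_i: 31/216·1 + 10985/16632·1 + (-1/2376)·1 + 11/56·1 = 1 ✓
b·c: 10985/16632·6/13 + (-1/2376)·3 + 11/56·1 = 1/2 ✓
b·c²: 10985/16632·36/169 + (-1/2376)·9 + 11/56·1 = 1/3 ✓
b·Ac: (-1/2376)·99/2 + 11/56·21/22 = 1/6 ✓
b·c³: 10985/16632·216/2197 + (-1/2376)·27 + 11/56·1 = 1/4 ✓
b·(c∘Ac): (-1/2376)·297/2 + 11/56·21/22 = 1/8 ✓
b·Ac²: (-1/2376)·297/13 + 11/56·203/429 = 1/12 ✓
b·A²c: 11/56·7/33 = 1/24 ✓; 4 stages ⇒ order 4.

4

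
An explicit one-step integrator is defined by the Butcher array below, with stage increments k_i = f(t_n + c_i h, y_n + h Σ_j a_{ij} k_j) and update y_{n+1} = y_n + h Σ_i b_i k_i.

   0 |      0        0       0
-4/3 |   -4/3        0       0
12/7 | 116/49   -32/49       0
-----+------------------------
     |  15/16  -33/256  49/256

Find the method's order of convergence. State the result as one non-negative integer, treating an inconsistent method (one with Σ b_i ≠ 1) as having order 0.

3

b = (15/16, -33/256, 49/256)
c = (0, -4/3, 12/7)
Ac = (0, 0, 128/147)
Σ b_i: 15/16·1 + (-33/256)·1 + 49/256·1 = 1 ✓
b·c: (-33/256)·(-4/3) + 49/256·12/7 = 1/2 ✓
b·c²: (-33/256)·16/9 + 49/256·144/49 = 1/3 ✓
b·Ac: 49/256·128/147 = 1/6 ✓; 3 stages ⇒ order 3.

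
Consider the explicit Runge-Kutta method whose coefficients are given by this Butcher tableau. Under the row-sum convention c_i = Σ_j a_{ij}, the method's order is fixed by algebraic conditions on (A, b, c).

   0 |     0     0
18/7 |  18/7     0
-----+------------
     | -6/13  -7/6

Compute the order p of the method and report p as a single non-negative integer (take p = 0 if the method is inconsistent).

b = (-6/13, -7/6)
c = (0, 18/7)
Σ b_i: (-6/13)·1 + (-7/6)·1 = -127/78 ≠ 1 ⇒ order 0.

0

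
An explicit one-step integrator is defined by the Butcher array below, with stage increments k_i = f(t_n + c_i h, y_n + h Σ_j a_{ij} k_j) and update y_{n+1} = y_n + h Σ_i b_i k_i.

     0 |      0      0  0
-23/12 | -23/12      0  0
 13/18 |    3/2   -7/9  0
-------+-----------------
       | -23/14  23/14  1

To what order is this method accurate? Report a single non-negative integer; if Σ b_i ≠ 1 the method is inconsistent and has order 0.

1

b = (-23/14, 23/14, 1)
c = (0, -23/12, 13/18)
Ac = (0, 0, 161/108)
Σ b_i: (-23/14)·1 + 23/14·1 + 1·1 = 1 ✓
b·c: 23/14·(-23/12) + 1·13/18 = -1223/504 ≠ 1/2 ⇒ order 1.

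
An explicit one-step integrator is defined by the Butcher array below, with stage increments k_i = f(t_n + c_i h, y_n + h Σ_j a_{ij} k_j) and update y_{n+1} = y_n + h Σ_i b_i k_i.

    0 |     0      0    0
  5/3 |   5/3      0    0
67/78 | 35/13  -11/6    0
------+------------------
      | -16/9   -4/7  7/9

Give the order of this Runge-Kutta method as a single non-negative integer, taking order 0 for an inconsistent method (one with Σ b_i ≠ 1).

b = (-16/9, -4/7, 7/9)
c = (0, 5/3, 67/78)
Ac = (0, 0, -55/18)
Σ b_i: (-16/9)·1 + (-4/7)·1 + 7/9·1 = -11/7 ≠ 1 ⇒ order 0.

0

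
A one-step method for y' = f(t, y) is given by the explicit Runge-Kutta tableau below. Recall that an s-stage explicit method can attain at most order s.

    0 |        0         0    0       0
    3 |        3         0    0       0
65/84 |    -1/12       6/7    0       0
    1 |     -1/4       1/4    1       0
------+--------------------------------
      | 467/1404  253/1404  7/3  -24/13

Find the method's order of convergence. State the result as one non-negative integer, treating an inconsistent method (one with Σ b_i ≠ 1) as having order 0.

b = (467/1404, 253/1404, 7/3, -24/13)
c = (0, 3, 65/84, 1)
Ac = (0, 0, 18/7, 32/21)
Σ b_i: 467/1404·1 + 253/1404·1 + 7/3·1 + (-24/13)·1 = 1 ✓
b·c: 253/1404·3 + 7/3·65/84 + (-24/13)·1 = 1/2 ✓
b·c²: 253/1404·9 + 7/3·4225/7056 + (-24/13)·1 = 46105/39312 ≠ 1/3 ⇒ order 2.
b·Ac: 7/3·18/7 + (-24/13)·32/21 = 290/91 ≠ 1/6

2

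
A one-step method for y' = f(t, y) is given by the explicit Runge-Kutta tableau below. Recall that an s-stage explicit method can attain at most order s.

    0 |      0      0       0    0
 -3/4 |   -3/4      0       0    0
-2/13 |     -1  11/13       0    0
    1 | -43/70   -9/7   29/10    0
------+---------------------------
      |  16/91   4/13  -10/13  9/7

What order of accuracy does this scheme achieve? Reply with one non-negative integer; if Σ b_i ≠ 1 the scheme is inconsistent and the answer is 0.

1

b = (16/91, 4/13, -10/13, 9/7)
c = (0, -3/4, -2/13, 1)
Ac = (0, 0, -33/52, 943/1820)
Σ b_i: 16/91·1 + 4/13·1 + (-10/13)·1 + 9/7·1 = 1 ✓
b·c: 4/13·(-3/4) + (-10/13)·(-2/13) + 9/7·1 = 1388/1183 ≠ 1/2 ⇒ order 1.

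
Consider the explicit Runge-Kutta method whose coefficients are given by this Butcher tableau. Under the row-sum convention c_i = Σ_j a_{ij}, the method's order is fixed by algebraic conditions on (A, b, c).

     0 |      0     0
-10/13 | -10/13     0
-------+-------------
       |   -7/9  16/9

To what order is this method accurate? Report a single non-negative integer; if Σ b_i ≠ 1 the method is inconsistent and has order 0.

b = (-7/9, 16/9)
c = (0, -10/13)
Σ b_i: (-7/9)·1 + 16/9·1 = 1 ✓
b·c: 16/9·(-10/13) = -160/117 ≠ 1/2 ⇒ order 1.

1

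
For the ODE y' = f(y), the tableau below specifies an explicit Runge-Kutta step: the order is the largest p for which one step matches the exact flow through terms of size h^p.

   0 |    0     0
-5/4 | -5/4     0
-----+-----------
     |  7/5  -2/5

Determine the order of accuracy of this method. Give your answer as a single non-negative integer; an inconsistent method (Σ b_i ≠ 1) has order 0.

b = (7/5, -2/5)
c = (0, -5/4)
Σ b_i: 7/5·1 + (-2/5)·1 = 1 ✓
b·c: (-2/5)·(-5/4) = 1/2 ✓; 2 stages ⇒ order 2.

2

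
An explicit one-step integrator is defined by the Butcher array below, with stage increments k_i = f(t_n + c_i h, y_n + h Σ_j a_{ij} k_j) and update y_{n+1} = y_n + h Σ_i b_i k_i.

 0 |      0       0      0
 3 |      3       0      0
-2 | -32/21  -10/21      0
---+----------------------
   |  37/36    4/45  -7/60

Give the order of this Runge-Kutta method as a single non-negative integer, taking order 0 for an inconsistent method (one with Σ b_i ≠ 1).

b = (37/36, 4/45, -7/60)
c = (0, 3, -2)
Ac = (0, 0, -10/7)
Σ b_i: 37/36·1 + 4/45·1 + (-7/60)·1 = 1 ✓
b·c: 4/45·3 + (-7/60)·(-2) = 1/2 ✓
b·c²: 4/45·9 + (-7/60)·4 = 1/3 ✓
b·Ac: (-7/60)·(-10/7) = 1/6 ✓; 3 stages ⇒ order 3.

3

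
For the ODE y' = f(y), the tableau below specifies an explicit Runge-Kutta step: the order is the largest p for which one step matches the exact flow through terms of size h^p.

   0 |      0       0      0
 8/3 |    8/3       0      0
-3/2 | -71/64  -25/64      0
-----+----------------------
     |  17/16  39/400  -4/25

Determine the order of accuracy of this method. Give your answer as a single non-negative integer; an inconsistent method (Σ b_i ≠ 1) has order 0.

b = (17/16, 39/400, -4/25)
c = (0, 8/3, -3/2)
Ac = (0, 0, -25/24)
Σ b_i: 17/16·1 + 39/400·1 + (-4/25)·1 = 1 ✓
b·c: 39/400·8/3 + (-4/25)·(-3/2) = 1/2 ✓
b·c²: 39/400·64/9 + (-4/25)·9/4 = 1/3 ✓
b·Ac: (-4/25)·(-25/24) = 1/6 ✓; 3 stages ⇒ order 3.

3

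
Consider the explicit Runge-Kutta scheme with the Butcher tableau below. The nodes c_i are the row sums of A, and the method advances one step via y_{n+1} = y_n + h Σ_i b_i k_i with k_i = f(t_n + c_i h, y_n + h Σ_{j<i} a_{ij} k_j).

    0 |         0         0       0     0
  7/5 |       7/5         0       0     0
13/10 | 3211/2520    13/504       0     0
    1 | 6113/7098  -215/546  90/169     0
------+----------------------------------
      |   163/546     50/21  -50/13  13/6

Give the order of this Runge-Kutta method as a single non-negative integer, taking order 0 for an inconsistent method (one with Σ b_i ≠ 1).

b = (163/546, 50/21, -50/13, 13/6)
c = (0, 7/5, 13/10, 1)
Ac = (0, 0, 13/360, 11/78)
Σ b_i: 163/546·1 + 50/21·1 + (-50/13)·1 + 13/6·1 = 1 ✓
b·c: 50/21·7/5 + (-50/13)·13/10 + 13/6·1 = 1/2 ✓
b·c²: 50/21·49/25 + (-50/13)·169/100 + 13/6·1 = 1/3 ✓
b·Ac: (-50/13)·13/360 + 13/6·11/78 = 1/6 ✓
b·c³: 50/21·343/125 + (-50/13)·2197/1000 + 13/6·1 = 1/4 ✓
b·(c∘Ac): (-50/13)·169/3600 + 13/6·11/78 = 1/8 ✓
b·Ac²: (-50/13)·91/1800 + 13/6·5/39 = 1/12 ✓
b·A²c: 13/6·1/52 = 1/24 ✓; 4 stages ⇒ order 4.

4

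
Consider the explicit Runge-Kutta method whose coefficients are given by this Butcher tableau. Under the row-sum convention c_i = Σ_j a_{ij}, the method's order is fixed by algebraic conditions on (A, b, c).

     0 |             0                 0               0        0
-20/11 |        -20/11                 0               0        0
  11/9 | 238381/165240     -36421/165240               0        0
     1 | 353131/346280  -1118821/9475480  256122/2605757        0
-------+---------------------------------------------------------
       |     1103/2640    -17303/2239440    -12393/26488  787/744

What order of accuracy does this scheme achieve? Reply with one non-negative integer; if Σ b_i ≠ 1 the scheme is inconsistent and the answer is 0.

b = (1103/2640, -17303/2239440, -12393/26488, 787/744)
c = (0, -20/11, 11/9, 1)
Ac = (0, 0, 3311/8262, 527/1574)
Σ b_i: 1103/2640·1 + (-17303/2239440)·1 + (-12393/26488)·1 + 787/744·1 = 1 ✓
b·c: (-17303/2239440)·(-20/11) + (-12393/26488)·11/9 + 787/744·1 = 1/2 ✓
b·c²: (-17303/2239440)·400/121 + (-12393/26488)·121/81 + 787/744·1 = 1/3 ✓
b·Ac: (-12393/26488)·3311/8262 + 787/744·527/1574 = 1/6 ✓
b·c³: (-17303/2239440)·(-8000/1331) + (-12393/26488)·1331/729 + 787/744·1 = 1/4 ✓
b·(c∘Ac): (-12393/26488)·36421/74358 + 787/744·527/1574 = 1/8 ✓
b·Ac²: (-12393/26488)·(-3010/4131) + 787/744·(-2108/8657) = 1/12 ✓
b·A²c: 787/744·31/787 = 1/24 ✓; 4 stages ⇒ order 4.

4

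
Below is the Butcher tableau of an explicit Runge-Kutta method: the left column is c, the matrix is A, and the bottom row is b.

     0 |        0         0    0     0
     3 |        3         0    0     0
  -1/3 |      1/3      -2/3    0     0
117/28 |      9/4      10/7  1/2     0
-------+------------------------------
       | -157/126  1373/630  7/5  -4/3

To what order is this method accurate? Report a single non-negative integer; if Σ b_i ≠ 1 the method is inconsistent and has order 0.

2

b = (-157/126, 1373/630, 7/5, -4/3)
c = (0, 3, -1/3, 117/28)
Ac = (0, 0, -2, 173/42)
Σ b_i: (-157/126)·1 + 1373/630·1 + 7/5·1 + (-4/3)·1 = 1 ✓
b·c: 1373/630·3 + 7/5·(-1/3) + (-4/3)·117/28 = 1/2 ✓
b·c²: 1373/630·9 + 7/5·1/9 + (-4/3)·13689/784 = -6193/1764 ≠ 1/3 ⇒ order 2.
b·Ac: 7/5·(-2) + (-4/3)·173/42 = -2612/315 ≠ 1/6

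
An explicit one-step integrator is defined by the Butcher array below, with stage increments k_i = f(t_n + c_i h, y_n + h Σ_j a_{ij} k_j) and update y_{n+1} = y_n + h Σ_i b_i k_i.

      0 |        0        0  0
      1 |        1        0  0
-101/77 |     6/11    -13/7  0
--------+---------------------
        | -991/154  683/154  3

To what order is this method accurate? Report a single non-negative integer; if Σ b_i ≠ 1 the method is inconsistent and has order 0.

2

b = (-991/154, 683/154, 3)
c = (0, 1, -101/77)
Ac = (0, 0, -13/7)
Σ b_i: (-991/154)·1 + 683/154·1 + 3·1 = 1 ✓
b·c: 683/154·1 + 3·(-101/77) = 1/2 ✓
b·c²: 683/154·1 + 3·10201/5929 = 113797/11858 ≠ 1/3 ⇒ order 2.
b·Ac: 3·(-13/7) = -39/7 ≠ 1/6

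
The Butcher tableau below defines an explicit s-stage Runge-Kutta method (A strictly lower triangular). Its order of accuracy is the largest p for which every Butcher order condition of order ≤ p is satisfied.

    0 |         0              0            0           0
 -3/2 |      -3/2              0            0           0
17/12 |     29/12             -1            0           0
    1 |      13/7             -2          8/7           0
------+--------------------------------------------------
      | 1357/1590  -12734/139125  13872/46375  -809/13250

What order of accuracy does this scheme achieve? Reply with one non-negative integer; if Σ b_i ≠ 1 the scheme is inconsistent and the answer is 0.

b = (1357/1590, -12734/139125, 13872/46375, -809/13250)
c = (0, -3/2, 17/12, 1)
Ac = (0, 0, 3/2, 97/21)
Σ b_i: 1357/1590·1 + (-12734/139125)·1 + 13872/46375·1 + (-809/13250)·1 = 1 ✓
b·c: (-12734/139125)·(-3/2) + 13872/46375·17/12 + (-809/13250)·1 = 1/2 ✓
b·c²: (-12734/139125)·9/4 + 13872/46375·289/144 + (-809/13250)·1 = 1/3 ✓
b·Ac: 13872/46375·3/2 + (-809/13250)·97/21 = 1/6 ✓
b·c³: (-12734/139125)·(-27/8) + 13872/46375·4913/1728 + (-809/13250)·1 = 5239/4770 ≠ 1/4 ⇒ order 3.
b·(c∘Ac): 13872/46375·17/8 + (-809/13250)·97/21 = 19679/55650 ≠ 1/8
b·Ac²: 13872/46375·(-9/4) + (-809/13250)·(-139/63) = -12839/23850 ≠ 1/12
b·A²c: (-809/13250)·12/7 = -4854/46375 ≠ 1/24

3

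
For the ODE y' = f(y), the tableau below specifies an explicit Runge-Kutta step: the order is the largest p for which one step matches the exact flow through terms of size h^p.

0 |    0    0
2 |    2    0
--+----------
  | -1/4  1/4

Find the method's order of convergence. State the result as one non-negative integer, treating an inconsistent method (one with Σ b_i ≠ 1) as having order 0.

b = (-1/4, 1/4)
c = (0, 2)
Σ b_i: (-1/4)·1 + 1/4·1 = 0 ≠ 1 ⇒ order 0.

0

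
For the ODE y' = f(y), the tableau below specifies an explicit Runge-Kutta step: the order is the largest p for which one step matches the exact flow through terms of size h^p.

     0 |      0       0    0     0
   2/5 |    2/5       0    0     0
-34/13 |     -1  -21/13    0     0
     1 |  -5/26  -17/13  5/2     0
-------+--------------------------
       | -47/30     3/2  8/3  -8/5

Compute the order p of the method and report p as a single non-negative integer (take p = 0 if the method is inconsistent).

b = (-47/30, 3/2, 8/3, -8/5)
c = (0, 2/5, -34/13, 1)
Ac = (0, 0, -42/65, -459/65)
Σ b_i: (-47/30)·1 + 3/2·1 + 8/3·1 + (-8/5)·1 = 1 ✓
b·c: 3/2·2/5 + 8/3·(-34/13) + (-8/5)·1 = -311/39 ≠ 1/2 ⇒ order 1.

1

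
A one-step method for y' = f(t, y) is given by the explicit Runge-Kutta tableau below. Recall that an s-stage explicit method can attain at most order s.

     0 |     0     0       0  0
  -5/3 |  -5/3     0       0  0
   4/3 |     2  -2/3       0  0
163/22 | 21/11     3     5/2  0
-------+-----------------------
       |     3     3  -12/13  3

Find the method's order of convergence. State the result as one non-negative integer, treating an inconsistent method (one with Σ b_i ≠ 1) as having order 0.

0

b = (3, 3, -12/13, 3)
c = (0, -5/3, 4/3, 163/22)
Ac = (0, 0, 10/9, -5/3)
Σ b_i: 3·1 + 3·1 + (-12/13)·1 + 3·1 = 105/13 ≠ 1 ⇒ order 0.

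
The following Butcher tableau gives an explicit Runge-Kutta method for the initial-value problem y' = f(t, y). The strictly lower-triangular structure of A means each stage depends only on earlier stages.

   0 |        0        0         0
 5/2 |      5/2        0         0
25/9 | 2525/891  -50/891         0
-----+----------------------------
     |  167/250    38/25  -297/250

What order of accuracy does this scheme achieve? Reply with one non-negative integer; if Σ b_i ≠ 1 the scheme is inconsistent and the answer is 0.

3

b = (167/250, 38/25, -297/250)
c = (0, 5/2, 25/9)
Ac = (0, 0, -125/891)
Σ b_i: 167/250·1 + 38/25·1 + (-297/250)·1 = 1 ✓
b·c: 38/25·5/2 + (-297/250)·25/9 = 1/2 ✓
b·c²: 38/25·25/4 + (-297/250)·625/81 = 1/3 ✓
b·Ac: (-297/250)·(-125/891) = 1/6 ✓; 3 stages ⇒ order 3.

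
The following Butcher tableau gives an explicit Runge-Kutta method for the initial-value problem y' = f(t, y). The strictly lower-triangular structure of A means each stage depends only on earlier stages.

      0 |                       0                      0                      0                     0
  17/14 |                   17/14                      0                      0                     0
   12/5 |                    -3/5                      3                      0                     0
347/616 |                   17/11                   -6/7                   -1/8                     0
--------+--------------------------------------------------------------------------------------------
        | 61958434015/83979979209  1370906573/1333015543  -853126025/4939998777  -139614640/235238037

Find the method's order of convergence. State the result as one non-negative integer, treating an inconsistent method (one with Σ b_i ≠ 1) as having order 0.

b = (61958434015/83979979209, 1370906573/1333015543, -853126025/4939998777, -139614640/235238037)
c = (0, 17/14, 12/5, 347/616)
Ac = (0, 0, 51/14, -657/490)
Σ b_i: 61958434015/83979979209·1 + 1370906573/1333015543·1 + (-853126025/4939998777)·1 + (-139614640/235238037)·1 = 1 ✓
b·c: 1370906573/1333015543·17/14 + (-853126025/4939998777)·12/5 + (-139614640/235238037)·347/616 = 1/2 ✓
b·c²: 1370906573/1333015543·289/196 + (-853126025/4939998777)·144/25 + (-139614640/235238037)·120409/379456 = 1/3 ✓
b·Ac: (-853126025/4939998777)·51/14 + (-139614640/235238037)·(-657/490) = 1/6 ✓
b·c³: 1370906573/1333015543·4913/2744 + (-853126025/4939998777)·1728/125 + (-139614640/235238037)·41781923/233744896 = -92605892480473/142008498176160 ≠ 1/4 ⇒ order 3.
b·(c∘Ac): (-853126025/4939998777)·306/35 + (-139614640/235238037)·(-227979/301840) = -28552281361/26895548897 ≠ 1/8
b·Ac²: (-853126025/4939998777)·867/196 + (-139614640/235238037)·(-34023/17150) = 13617886787/32933325180 ≠ 1/12
b·A²c: (-139614640/235238037)·(-51/112) = 148340555/548888753 ≠ 1/24

3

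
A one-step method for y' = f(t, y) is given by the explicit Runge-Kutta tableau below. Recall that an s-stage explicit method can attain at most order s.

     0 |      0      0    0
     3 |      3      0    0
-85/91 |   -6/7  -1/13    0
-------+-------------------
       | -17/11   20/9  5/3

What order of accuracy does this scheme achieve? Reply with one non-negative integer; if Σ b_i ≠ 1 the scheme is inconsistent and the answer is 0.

b = (-17/11, 20/9, 5/3)
c = (0, 3, -85/91)
Ac = (0, 0, -3/13)
Σ b_i: (-17/11)·1 + 20/9·1 + 5/3·1 = 232/99 ≠ 1 ⇒ order 0.

0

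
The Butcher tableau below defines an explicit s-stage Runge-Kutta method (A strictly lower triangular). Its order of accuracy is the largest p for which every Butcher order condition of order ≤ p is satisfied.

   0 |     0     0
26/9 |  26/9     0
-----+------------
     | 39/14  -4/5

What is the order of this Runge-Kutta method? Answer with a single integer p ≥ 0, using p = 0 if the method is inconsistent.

0

b = (39/14, -4/5)
c = (0, 26/9)
Σ b_i: 39/14·1 + (-4/5)·1 = 139/70 ≠ 1 ⇒ order 0.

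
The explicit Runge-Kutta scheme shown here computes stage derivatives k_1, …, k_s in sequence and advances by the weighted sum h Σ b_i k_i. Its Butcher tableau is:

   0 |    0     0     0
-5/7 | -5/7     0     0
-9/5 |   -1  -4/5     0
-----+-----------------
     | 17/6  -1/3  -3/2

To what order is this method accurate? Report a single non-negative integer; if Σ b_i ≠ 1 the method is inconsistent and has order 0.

b = (17/6, -1/3, -3/2)
c = (0, -5/7, -9/5)
Ac = (0, 0, 4/7)
Σ b_i: 17/6·1 + (-1/3)·1 + (-3/2)·1 = 1 ✓
b·c: (-1/3)·(-5/7) + (-3/2)·(-9/5) = 617/210 ≠ 1/2 ⇒ order 1.

1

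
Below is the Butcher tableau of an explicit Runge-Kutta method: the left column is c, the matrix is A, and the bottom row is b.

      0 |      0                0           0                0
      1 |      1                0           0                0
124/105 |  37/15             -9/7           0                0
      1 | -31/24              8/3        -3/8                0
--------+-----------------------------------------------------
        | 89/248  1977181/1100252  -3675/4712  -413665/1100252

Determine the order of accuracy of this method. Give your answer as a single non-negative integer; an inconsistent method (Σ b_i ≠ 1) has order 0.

b = (89/248, 1977181/1100252, -3675/4712, -413665/1100252)
c = (0, 1, 124/105, 1)
Ac = (0, 0, -9/7, 467/210)
Σ b_i: 89/248·1 + 1977181/1100252·1 + (-3675/4712)·1 + (-413665/1100252)·1 = 1 ✓
b·c: 1977181/1100252·1 + (-3675/4712)·124/105 + (-413665/1100252)·1 = 1/2 ✓
b·c²: 1977181/1100252·1 + (-3675/4712)·15376/11025 + (-413665/1100252)·1 = 1/3 ✓
b·Ac: (-3675/4712)·(-9/7) + (-413665/1100252)·467/210 = 1/6 ✓
b·c³: 1977181/1100252·1 + (-3675/4712)·1906624/1157625 + (-413665/1100252)·1 = 43/315 ≠ 1/4 ⇒ order 3.
b·(c∘Ac): (-3675/4712)·(-372/245) + (-413665/1100252)·467/210 = 259/744 ≠ 1/8
b·Ac²: (-3675/4712)·(-9/7) + (-413665/1100252)·2626/1225 = 25733/130760 ≠ 1/12
b·A²c: (-413665/1100252)·27/56 = -1595565/8802016 ≠ 1/24

3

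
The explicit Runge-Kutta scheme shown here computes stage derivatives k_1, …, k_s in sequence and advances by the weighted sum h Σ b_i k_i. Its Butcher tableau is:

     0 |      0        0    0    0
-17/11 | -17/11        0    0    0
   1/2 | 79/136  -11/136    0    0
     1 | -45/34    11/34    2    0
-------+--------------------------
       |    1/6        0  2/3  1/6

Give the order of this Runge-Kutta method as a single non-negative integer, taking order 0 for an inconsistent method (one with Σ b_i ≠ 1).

b = (1/6, 0, 2/3, 1/6)
c = (0, -17/11, 1/2, 1)
Ac = (0, 0, 1/8, 1/2)
Σ b_i: 1/6·1 + 2/3·1 + 1/6·1 = 1 ✓
b·c: 2/3·1/2 + 1/6·1 = 1/2 ✓
b·c²: 2/3·1/4 + 1/6·1 = 1/3 ✓
b·Ac: 2/3·1/8 + 1/6·1/2 = 1/6 ✓
b·c³: 2/3·1/8 + 1/6·1 = 1/4 ✓
b·(c∘Ac): 2/3·1/16 + 1/6·1/2 = 1/8 ✓
b·Ac²: 2/3·(-17/88) + 1/6·14/11 = 1/12 ✓
b·A²c: 1/6·1/4 = 1/24 ✓; 4 stages ⇒ order 4.

4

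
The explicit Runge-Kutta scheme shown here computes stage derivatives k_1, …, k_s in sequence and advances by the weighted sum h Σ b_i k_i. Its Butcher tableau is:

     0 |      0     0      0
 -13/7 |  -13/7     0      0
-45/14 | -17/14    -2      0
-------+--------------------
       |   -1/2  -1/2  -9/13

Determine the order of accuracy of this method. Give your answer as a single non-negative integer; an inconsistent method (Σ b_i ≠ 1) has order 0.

b = (-1/2, -1/2, -9/13)
c = (0, -13/7, -45/14)
Ac = (0, 0, 26/7)
Σ b_i: (-1/2)·1 + (-1/2)·1 + (-9/13)·1 = -22/13 ≠ 1 ⇒ order 0.

0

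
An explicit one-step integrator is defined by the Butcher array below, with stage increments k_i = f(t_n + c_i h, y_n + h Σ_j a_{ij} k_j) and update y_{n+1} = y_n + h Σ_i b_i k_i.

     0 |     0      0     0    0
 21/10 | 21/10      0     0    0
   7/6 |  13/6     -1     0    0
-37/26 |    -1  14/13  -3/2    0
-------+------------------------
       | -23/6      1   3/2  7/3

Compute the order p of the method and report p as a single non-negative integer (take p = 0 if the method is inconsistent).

1

b = (-23/6, 1, 3/2, 7/3)
c = (0, 21/10, 7/6, -37/26)
Ac = (0, 0, -21/10, 133/260)
Σ b_i: (-23/6)·1 + 1·1 + 3/2·1 + 7/3·1 = 1 ✓
b·c: 1·21/10 + 3/2·7/6 + 7/3·(-37/26) = 413/780 ≠ 1/2 ⇒ order 1.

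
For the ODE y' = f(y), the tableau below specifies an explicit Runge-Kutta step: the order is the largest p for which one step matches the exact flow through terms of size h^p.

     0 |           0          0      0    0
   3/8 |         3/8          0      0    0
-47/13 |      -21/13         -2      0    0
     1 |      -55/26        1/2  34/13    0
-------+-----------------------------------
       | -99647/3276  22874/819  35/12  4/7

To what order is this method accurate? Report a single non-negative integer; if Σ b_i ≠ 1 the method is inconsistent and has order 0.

2

b = (-99647/3276, 22874/819, 35/12, 4/7)
c = (0, 3/8, -47/13, 1)
Ac = (0, 0, -3/4, -25061/2704)
Σ b_i: (-99647/3276)·1 + 22874/819·1 + 35/12·1 + 4/7·1 = 1 ✓
b·c: 22874/819·3/8 + 35/12·(-47/13) + 4/7·1 = 1/2 ✓
b·c²: 22874/819·9/64 + 35/12·2209/169 + 4/7·1 = 4840579/113568 ≠ 1/3 ⇒ order 2.
b·Ac: 35/12·(-3/4) + 4/7·(-25061/2704) = -141649/18928 ≠ 1/6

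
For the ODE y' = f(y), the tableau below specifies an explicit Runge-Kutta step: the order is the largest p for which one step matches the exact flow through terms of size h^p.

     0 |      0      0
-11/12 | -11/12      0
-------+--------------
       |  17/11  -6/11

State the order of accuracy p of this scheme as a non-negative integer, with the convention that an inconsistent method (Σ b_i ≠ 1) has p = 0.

b = (17/11, -6/11)
c = (0, -11/12)
Σ b_i: 17/11·1 + (-6/11)·1 = 1 ✓
b·c: (-6/11)·(-11/12) = 1/2 ✓; 2 stages ⇒ order 2.

2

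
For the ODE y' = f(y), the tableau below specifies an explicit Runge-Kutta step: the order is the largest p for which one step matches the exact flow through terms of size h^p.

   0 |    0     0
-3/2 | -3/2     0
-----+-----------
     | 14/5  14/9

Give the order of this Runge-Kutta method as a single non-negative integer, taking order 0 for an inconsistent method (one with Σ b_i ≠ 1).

b = (14/5, 14/9)
c = (0, -3/2)
Σ b_i: 14/5·1 + 14/9·1 = 196/45 ≠ 1 ⇒ order 0.

0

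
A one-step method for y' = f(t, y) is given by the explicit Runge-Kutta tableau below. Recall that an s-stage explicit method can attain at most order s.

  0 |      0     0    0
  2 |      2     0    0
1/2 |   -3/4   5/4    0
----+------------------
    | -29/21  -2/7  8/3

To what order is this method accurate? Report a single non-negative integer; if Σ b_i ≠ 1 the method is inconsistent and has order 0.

b = (-29/21, -2/7, 8/3)
c = (0, 2, 1/2)
Ac = (0, 0, 5/2)
Σ b_i: (-29/21)·1 + (-2/7)·1 + 8/3·1 = 1 ✓
b·c: (-2/7)·2 + 8/3·1/2 = 16/21 ≠ 1/2 ⇒ order 1.

1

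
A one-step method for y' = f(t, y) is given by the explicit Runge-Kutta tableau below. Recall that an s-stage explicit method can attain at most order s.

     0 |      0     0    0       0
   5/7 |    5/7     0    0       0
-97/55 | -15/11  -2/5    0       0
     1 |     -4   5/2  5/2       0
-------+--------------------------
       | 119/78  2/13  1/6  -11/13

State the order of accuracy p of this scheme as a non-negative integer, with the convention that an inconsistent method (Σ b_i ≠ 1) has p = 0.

1

b = (119/78, 2/13, 1/6, -11/13)
c = (0, 5/7, -97/55, 1)
Ac = (0, 0, -2/7, -202/77)
Σ b_i: 119/78·1 + 2/13·1 + 1/6·1 + (-11/13)·1 = 1 ✓
b·c: 2/13·5/7 + 1/6·(-97/55) + (-11/13)·1 = -30937/30030 ≠ 1/2 ⇒ order 1.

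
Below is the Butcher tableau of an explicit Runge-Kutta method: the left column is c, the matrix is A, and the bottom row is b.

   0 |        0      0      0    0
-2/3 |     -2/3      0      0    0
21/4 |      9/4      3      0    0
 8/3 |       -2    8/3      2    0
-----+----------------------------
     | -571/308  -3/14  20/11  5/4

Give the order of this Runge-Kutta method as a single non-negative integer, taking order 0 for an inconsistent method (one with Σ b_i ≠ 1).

1

b = (-571/308, -3/14, 20/11, 5/4)
c = (0, -2/3, 21/4, 8/3)
Ac = (0, 0, -2, 157/18)
Σ b_i: (-571/308)·1 + (-3/14)·1 + 20/11·1 + 5/4·1 = 1 ✓
b·c: (-3/14)·(-2/3) + 20/11·21/4 + 5/4·8/3 = 3008/231 ≠ 1/2 ⇒ order 1.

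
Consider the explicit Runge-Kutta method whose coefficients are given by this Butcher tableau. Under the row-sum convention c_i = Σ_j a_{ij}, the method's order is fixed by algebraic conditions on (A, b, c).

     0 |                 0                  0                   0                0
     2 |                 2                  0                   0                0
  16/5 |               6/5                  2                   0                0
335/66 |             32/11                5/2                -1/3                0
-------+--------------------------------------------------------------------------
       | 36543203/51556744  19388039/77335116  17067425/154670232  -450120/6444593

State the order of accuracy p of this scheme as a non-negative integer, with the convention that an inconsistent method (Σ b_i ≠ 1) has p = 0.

b = (36543203/51556744, 19388039/77335116, 17067425/154670232, -450120/6444593)
c = (0, 2, 16/5, 335/66)
Ac = (0, 0, 4, 59/15)
Σ b_i: 36543203/51556744·1 + 19388039/77335116·1 + 17067425/154670232·1 + (-450120/6444593)·1 = 1 ✓
b·c: 19388039/77335116·2 + 17067425/154670232·16/5 + (-450120/6444593)·335/66 = 1/2 ✓
b·c²: 19388039/77335116·4 + 17067425/154670232·256/25 + (-450120/6444593)·112225/4356 = 1/3 ✓
b·Ac: 17067425/154670232·4 + (-450120/6444593)·59/15 = 1/6 ✓
b·c³: 19388039/77335116·8 + 17067425/154670232·4096/125 + (-450120/6444593)·37595375/287496 = -11203514243/3190073535 ≠ 1/4 ⇒ order 3.
b·(c∘Ac): 17067425/154670232·64/5 + (-450120/6444593)·3953/198 = 116140/6444593 ≠ 1/8
b·Ac²: 17067425/154670232·8 + (-450120/6444593)·494/75 = 40865269/96668895 ≠ 1/12
b·A²c: (-450120/6444593)·(-4/3) = 600160/6444593 ≠ 1/24

3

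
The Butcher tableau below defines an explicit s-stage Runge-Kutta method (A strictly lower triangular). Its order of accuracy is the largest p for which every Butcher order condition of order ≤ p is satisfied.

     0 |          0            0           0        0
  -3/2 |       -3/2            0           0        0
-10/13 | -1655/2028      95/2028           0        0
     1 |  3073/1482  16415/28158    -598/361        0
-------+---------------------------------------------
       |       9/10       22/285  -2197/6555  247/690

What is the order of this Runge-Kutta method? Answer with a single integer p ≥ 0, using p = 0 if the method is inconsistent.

4

b = (9/10, 22/285, -2197/6555, 247/690)
c = (0, -3/2, -10/13, 1)
Ac = (0, 0, -95/1352, 395/988)
Σ b_i: 9/10·1 + 22/285·1 + (-2197/6555)·1 + 247/690·1 = 1 ✓
b·c: 22/285·(-3/2) + (-2197/6555)·(-10/13) + 247/690·1 = 1/2 ✓
b·c²: 22/285·9/4 + (-2197/6555)·100/169 + 247/690·1 = 1/3 ✓
b·Ac: (-2197/6555)·(-95/1352) + 247/690·395/988 = 1/6 ✓
b·c³: 22/285·(-27/8) + (-2197/6555)·(-1000/2197) + 247/690·1 = 1/4 ✓
b·(c∘Ac): (-2197/6555)·475/8788 + 247/690·395/988 = 1/8 ✓
b·Ac²: (-2197/6555)·285/2704 + 247/690·655/1976 = 1/12 ✓
b·A²c: 247/690·115/988 = 1/24 ✓; 4 stages ⇒ order 4.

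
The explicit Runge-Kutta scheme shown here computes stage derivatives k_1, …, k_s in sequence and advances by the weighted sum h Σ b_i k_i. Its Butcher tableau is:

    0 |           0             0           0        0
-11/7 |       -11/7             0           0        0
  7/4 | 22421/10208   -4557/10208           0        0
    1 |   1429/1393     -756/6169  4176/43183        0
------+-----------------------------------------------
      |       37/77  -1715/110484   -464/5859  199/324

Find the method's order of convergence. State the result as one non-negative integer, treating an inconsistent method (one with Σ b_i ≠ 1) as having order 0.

b = (37/77, -1715/110484, -464/5859, 199/324)
c = (0, -11/7, 7/4, 1)
Ac = (0, 0, 651/928, 72/199)
Σ b_i: 37/77·1 + (-1715/110484)·1 + (-464/5859)·1 + 199/324·1 = 1 ✓
b·c: (-1715/110484)·(-11/7) + (-464/5859)·7/4 + 199/324·1 = 1/2 ✓
b·c²: (-1715/110484)·121/49 + (-464/5859)·49/16 + 199/324·1 = 1/3 ✓
b·Ac: (-464/5859)·651/928 + 199/324·72/199 = 1/6 ✓
b·c³: (-1715/110484)·(-1331/343) + (-464/5859)·343/64 + 199/324·1 = 1/4 ✓
b·(c∘Ac): (-464/5859)·4557/3712 + 199/324·72/199 = 1/8 ✓
b·Ac²: (-464/5859)·(-1023/928) + 199/324·(-9/1393) = 1/12 ✓
b·A²c: 199/324·27/398 = 1/24 ✓; 4 stages ⇒ order 4.

4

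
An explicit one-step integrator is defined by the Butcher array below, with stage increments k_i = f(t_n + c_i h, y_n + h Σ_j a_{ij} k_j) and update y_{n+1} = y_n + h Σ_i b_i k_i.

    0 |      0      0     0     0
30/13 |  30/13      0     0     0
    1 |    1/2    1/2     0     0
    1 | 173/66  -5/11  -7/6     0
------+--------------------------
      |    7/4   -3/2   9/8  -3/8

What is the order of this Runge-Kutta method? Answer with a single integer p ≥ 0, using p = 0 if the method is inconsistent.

1

b = (7/4, -3/2, 9/8, -3/8)
c = (0, 30/13, 1, 1)
Ac = (0, 0, 15/13, -1901/858)
Σ b_i: 7/4·1 + (-3/2)·1 + 9/8·1 + (-3/8)·1 = 1 ✓
b·c: (-3/2)·30/13 + 9/8·1 + (-3/8)·1 = -141/52 ≠ 1/2 ⇒ order 1.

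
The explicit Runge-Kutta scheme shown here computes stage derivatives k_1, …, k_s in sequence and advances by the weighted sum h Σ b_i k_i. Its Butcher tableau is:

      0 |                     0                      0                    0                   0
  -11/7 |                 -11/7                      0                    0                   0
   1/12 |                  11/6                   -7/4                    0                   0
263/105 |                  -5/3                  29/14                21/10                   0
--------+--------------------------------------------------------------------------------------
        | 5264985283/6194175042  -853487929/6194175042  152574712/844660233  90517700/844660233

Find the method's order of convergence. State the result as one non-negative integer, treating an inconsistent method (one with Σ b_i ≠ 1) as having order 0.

b = (5264985283/6194175042, -853487929/6194175042, 152574712/844660233, 90517700/844660233)
c = (0, -11/7, 1/12, 263/105)
Ac = (0, 0, 11/4, -6037/1960)
Σ b_i: 5264985283/6194175042·1 + (-853487929/6194175042)·1 + 152574712/844660233·1 + 90517700/844660233·1 = 1 ✓
b·c: (-853487929/6194175042)·(-11/7) + 152574712/844660233·1/12 + 90517700/844660233·263/105 = 1/2 ✓
b·c²: (-853487929/6194175042)·121/49 + 152574712/844660233·1/144 + 90517700/844660233·69169/11025 = 1/3 ✓
b·Ac: 152574712/844660233·11/4 + 90517700/844660233·(-6037/1960) = 1/6 ✓
b·c³: (-853487929/6194175042)·(-1331/343) + 152574712/844660233·1/1728 + 90517700/844660233·18191447/1157625 = 224898203279/101359227960 ≠ 1/4 ⇒ order 3.
b·(c∘Ac): 152574712/844660233·11/48 + 90517700/844660233·(-1587731/205800) = -663371980/844660233 ≠ 1/8
b·Ac²: 152574712/844660233·(-121/28) + 90517700/844660233·844561/164640 = -32761364147/141902919144 ≠ 1/12
b·A²c: 90517700/844660233·231/40 = 348493145/563106822 ≠ 1/24

3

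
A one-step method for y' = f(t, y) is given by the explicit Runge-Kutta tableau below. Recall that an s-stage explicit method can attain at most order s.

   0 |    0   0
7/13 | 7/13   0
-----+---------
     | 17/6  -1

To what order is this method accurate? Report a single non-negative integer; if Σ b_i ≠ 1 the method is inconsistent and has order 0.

0

b = (17/6, -1)
c = (0, 7/13)
Σ b_i: 17/6·1 + (-1)·1 = 11/6 ≠ 1 ⇒ order 0.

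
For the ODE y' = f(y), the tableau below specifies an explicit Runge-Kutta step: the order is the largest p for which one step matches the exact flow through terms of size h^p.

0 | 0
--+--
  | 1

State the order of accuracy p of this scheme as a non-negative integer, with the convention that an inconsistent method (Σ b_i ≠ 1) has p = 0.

b = (1)
c = (0)
Σ b_i: 1·1 = 1 ✓; 1 stage ⇒ order 1.

1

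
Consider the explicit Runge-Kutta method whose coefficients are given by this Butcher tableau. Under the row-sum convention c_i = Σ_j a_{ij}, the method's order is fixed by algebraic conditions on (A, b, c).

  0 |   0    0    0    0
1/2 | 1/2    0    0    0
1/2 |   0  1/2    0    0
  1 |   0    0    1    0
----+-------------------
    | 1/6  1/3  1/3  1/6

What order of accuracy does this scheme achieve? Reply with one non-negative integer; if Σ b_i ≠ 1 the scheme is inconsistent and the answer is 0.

b = (1/6, 1/3, 1/3, 1/6)
c = (0, 1/2, 1/2, 1)
Ac = (0, 0, 1/4, 1/2)
Σ b_i: 1/6·1 + 1/3·1 + 1/3·1 + 1/6·1 = 1 ✓
b·c: 1/3·1/2 + 1/3·1/2 + 1/6·1 = 1/2 ✓
b·c²: 1/3·1/4 + 1/3·1/4 + 1/6·1 = 1/3 ✓
b·Ac: 1/3·1/4 + 1/6·1/2 = 1/6 ✓
b·c³: 1/3·1/8 + 1/3·1/8 + 1/6·1 = 1/4 ✓
b·(c∘Ac): 1/3·1/8 + 1/6·1/2 = 1/8 ✓
b·Ac²: 1/3·1/8 + 1/6·1/4 = 1/12 ✓
b·A²c: 1/6·1/4 = 1/24 ✓; 4 stages ⇒ order 4.

4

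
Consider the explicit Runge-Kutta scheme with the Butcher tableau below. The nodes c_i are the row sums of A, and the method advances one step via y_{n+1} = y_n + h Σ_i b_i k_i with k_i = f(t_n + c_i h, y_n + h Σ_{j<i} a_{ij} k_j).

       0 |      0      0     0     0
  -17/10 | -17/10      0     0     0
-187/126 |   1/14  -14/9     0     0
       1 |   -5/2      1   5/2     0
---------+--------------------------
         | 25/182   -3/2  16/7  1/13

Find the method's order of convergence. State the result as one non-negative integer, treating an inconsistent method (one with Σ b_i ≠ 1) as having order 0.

1

b = (25/182, -3/2, 16/7, 1/13)
c = (0, -17/10, -187/126, 1)
Ac = (0, 0, 119/45, -6817/1260)
Σ b_i: 25/182·1 + (-3/2)·1 + 16/7·1 + 1/13·1 = 1 ✓
b·c: (-3/2)·(-17/10) + 16/7·(-187/126) + 1/13·1 = -87757/114660 ≠ 1/2 ⇒ order 1.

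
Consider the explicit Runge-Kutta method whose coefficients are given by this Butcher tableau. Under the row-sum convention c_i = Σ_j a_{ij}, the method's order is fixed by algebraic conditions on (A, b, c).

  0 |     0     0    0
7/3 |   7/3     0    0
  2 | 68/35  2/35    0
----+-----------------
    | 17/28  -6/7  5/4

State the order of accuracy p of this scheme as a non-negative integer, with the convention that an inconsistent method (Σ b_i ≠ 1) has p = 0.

3

b = (17/28, -6/7, 5/4)
c = (0, 7/3, 2)
Ac = (0, 0, 2/15)
Σ b_i: 17/28·1 + (-6/7)·1 + 5/4·1 = 1 ✓
b·c: (-6/7)·7/3 + 5/4·2 = 1/2 ✓
b·c²: (-6/7)·49/9 + 5/4·4 = 1/3 ✓
b·Ac: 5/4·2/15 = 1/6 ✓; 3 stages ⇒ order 3.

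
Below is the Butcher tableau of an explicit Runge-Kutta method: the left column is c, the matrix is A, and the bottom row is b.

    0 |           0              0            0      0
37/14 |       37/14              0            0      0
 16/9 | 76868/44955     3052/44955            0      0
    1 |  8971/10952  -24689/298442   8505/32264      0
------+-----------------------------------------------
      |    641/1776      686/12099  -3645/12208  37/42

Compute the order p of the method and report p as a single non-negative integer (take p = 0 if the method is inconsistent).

4

b = (641/1776, 686/12099, -3645/12208, 37/42)
c = (0, 37/14, 16/9, 1)
Ac = (0, 0, 218/1215, 1/4)
Σ b_i: 641/1776·1 + 686/12099·1 + (-3645/12208)·1 + 37/42·1 = 1 ✓
b·c: 686/12099·37/14 + (-3645/12208)·16/9 + 37/42·1 = 1/2 ✓
b·c²: 686/12099·1369/196 + (-3645/12208)·256/81 + 37/42·1 = 1/3 ✓
b·Ac: (-3645/12208)·218/1215 + 37/42·1/4 = 1/6 ✓
b·c³: 686/12099·50653/2744 + (-3645/12208)·4096/729 + 37/42·1 = 1/4 ✓
b·(c∘Ac): (-3645/12208)·3488/10935 + 37/42·1/4 = 1/8 ✓
b·Ac²: (-3645/12208)·4033/8505 + 37/42·529/2072 = 1/12 ✓
b·A²c: 37/42·7/148 = 1/24 ✓; 4 stages ⇒ order 4.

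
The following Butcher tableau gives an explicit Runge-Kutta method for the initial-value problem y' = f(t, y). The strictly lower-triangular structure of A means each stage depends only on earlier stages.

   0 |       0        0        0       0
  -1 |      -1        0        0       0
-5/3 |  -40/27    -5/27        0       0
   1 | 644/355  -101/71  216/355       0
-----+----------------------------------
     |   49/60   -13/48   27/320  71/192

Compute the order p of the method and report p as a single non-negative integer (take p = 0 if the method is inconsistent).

4

b = (49/60, -13/48, 27/320, 71/192)
c = (0, -1, -5/3, 1)
Ac = (0, 0, 5/27, 29/71)
Σ b_i: 49/60·1 + (-13/48)·1 + 27/320·1 + 71/192·1 = 1 ✓
b·c: (-13/48)·(-1) + 27/320·(-5/3) + 71/192·1 = 1/2 ✓
b·c²: (-13/48)·1 + 27/320·25/9 + 71/192·1 = 1/3 ✓
b·Ac: 27/320·5/27 + 71/192·29/71 = 1/6 ✓
b·c³: (-13/48)·(-1) + 27/320·(-125/27) + 71/192·1 = 1/4 ✓
b·(c∘Ac): 27/320·(-25/81) + 71/192·29/71 = 1/8 ✓
b·Ac²: 27/320·(-5/27) + 71/192·19/71 = 1/12 ✓
b·A²c: 71/192·8/71 = 1/24 ✓; 4 stages ⇒ order 4.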